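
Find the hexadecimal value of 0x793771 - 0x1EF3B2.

0x5A43BF

Subtract column by column in base 16:
  1-2 → F (borrow)
  7-B-1 → B (borrow)
  7-3-1 → 3
  3-F → 4 (borrow)
  9-E-1 → A (borrow)
  7-1-1 → 5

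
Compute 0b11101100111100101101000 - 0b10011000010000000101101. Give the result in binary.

0b1010100101100100111011

Subtract column by column in base 2:
  0-1 → 1 (borrow)
  0-0-1 → 1 (borrow)
  0-1-1 → 0 (borrow)
  1-1-1 → 1 (borrow)
  0-0-1 → 1 (borrow)
  1-1-1 → 1 (borrow)
  1-0-1 → 0
  0-0 → 0
  1-0 → 1
  0-0 → 0
  0-0 → 0
  1-0 → 1
  1-0 → 1
  1-1 → 0
  1-0 → 1
  0-0 → 0
  0-0 → 0
  1-0 → 1
  1-1 → 0
  0-1 → 1 (borrow)
  1-0-1 → 0
  1-0 → 1
  1-1 → 0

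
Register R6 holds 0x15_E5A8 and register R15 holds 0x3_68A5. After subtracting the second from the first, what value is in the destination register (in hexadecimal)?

0x127D03

Subtract column by column in base 16:
  8-5 → 3
  A-A → 0
  5-8 → D (borrow)
  E-6-1 → 7
  5-3 → 2
  1-0 → 1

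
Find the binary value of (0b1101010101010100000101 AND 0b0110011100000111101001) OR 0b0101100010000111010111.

0b1101010101010100000101 AND 0b0110011100000111101001 = 0b0100010100000100000001.
Then OR with 0b0101100010000111010111.

0b101110110000111010111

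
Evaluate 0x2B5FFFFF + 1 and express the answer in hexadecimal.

0x2B600000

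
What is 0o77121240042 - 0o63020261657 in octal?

Subtract column by column in base 8:
  2-7 → 3 (borrow)
  4-5-1 → 6 (borrow)
  0-6-1 → 1 (borrow)
  0-1-1 → 6 (borrow)
  4-6-1 → 5 (borrow)
  2-2-1 → 7 (borrow)
  1-0-1 → 0
  2-2 → 0
  1-0 → 1
  7-3 → 4
  7-6 → 1

0o14100756163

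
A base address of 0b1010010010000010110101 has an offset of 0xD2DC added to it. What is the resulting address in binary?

0xD2DC = 0b1101001011011100 in binary.
Add column by column in base 2, right to left:
  1+0 = 1
  0+0 = 0
  1+1 = 0 carry 1
  0+1+1 = 0 carry 1
  1+1+1 = 1 carry 1
  1+0+1 = 0 carry 1
  0+1+1 = 0 carry 1
  1+1+1 = 1 carry 1
  0+0+1 = 1
  0+1 = 1
  0+0 = 0
  0+0 = 0
  0+1 = 1
  1+0 = 1
  0+1 = 1
  0+1 = 1
  1+0 = 1
  0+0 = 0
  0+0 = 0
  1+0 = 1
  0+0 = 0
  1+0 = 1

0b1010011111001110010001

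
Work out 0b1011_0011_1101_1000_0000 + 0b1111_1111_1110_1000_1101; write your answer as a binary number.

0b110110011110000001101

Add column by column in base 2, right to left:
  0+1 = 1
  0+0 = 0
  0+1 = 1
  0+1 = 1
  0+0 = 0
  0+0 = 0
  0+0 = 0
  1+1 = 0 carry 1
  1+0+1 = 0 carry 1
  0+1+1 = 0 carry 1
  1+1+1 = 1 carry 1
  1+1+1 = 1 carry 1
  1+1+1 = 1 carry 1
  1+1+1 = 1 carry 1
  0+1+1 = 0 carry 1
  0+1+1 = 0 carry 1
  1+1+1 = 1 carry 1
  1+1+1 = 1 carry 1
  0+1+1 = 0 carry 1
  1+1+1 = 1 carry 1
  final carry 1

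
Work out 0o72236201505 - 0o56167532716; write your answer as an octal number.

Subtract column by column in base 8:
  5-6 → 7 (borrow)
  0-1-1 → 6 (borrow)
  5-7-1 → 5 (borrow)
  1-2-1 → 6 (borrow)
  0-3-1 → 4 (borrow)
  2-5-1 → 4 (borrow)
  6-7-1 → 6 (borrow)
  3-6-1 → 4 (borrow)
  2-1-1 → 0
  2-6 → 4 (borrow)
  7-5-1 → 1

0o14046446567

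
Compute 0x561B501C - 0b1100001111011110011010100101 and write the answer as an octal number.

0x561B501C = 0o12606650034 in octal.
0b1100001111011110011010100101 = 0o1417363245 in octal.
Subtract column by column in base 8:
  4-5 → 7 (borrow)
  3-4-1 → 6 (borrow)
  0-2-1 → 5 (borrow)
  0-3-1 → 4 (borrow)
  5-6-1 → 6 (borrow)
  6-3-1 → 2
  6-7 → 7 (borrow)
  0-1-1 → 6 (borrow)
  6-4-1 → 1
  2-1 → 1
  1-0 → 1

0o11167264567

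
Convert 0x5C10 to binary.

0b101110000010000

Expand each hex digit to 4 bits: 5=0101 C=1100 1=0001 0=0000.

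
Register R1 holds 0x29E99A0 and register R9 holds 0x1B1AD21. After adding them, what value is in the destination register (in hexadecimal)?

0x45046C1

Add column by column in base 16, right to left:
  0+1 = 1
  A+2 = C
  9+D = 6 carry 1
  9+A+1 = 4 carry 1
  E+1+1 = 0 carry 1
  9+B+1 = 5 carry 1
  2+1+1 = 4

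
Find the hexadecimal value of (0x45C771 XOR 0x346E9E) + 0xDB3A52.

0x14CE441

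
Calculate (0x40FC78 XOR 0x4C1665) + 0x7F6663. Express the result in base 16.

First 0x40FC78 XOR 0x4C1665 = 0x0CEA1D.
Add column by column in base 16, right to left:
  D+3 = 0 carry 1
  1+6+1 = 8
  A+6 = 0 carry 1
  E+6+1 = 5 carry 1
  C+F+1 = C carry 1
  0+7+1 = 8

0x8C5080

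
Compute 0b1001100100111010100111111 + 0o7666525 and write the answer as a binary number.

0b1010100011110001010010100

0o7666525 = 0b111110110110101010101 in binary.
Add column by column in base 2, right to left:
  1+1 = 0 carry 1
  1+0+1 = 0 carry 1
  1+1+1 = 1 carry 1
  1+0+1 = 0 carry 1
  1+1+1 = 1 carry 1
  1+0+1 = 0 carry 1
  0+1+1 = 0 carry 1
  0+0+1 = 1
  1+1 = 0 carry 1
  0+0+1 = 1
  1+1 = 0 carry 1
  0+1+1 = 0 carry 1
  1+0+1 = 0 carry 1
  1+1+1 = 1 carry 1
  1+1+1 = 1 carry 1
  0+0+1 = 1
  0+1 = 1
  1+1 = 0 carry 1
  0+1+1 = 0 carry 1
  0+1+1 = 0 carry 1
  1+1+1 = 1 carry 1
  1+0+1 = 0 carry 1
  0+0+1 = 1
  0+0 = 0
  1+0 = 1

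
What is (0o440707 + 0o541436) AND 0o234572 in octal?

Add column by column in base 8, right to left:
  7+6 = 5 carry 1
  0+3+1 = 4
  7+4 = 3 carry 1
  0+1+1 = 2
  4+4 = 0 carry 1
  4+5+1 = 2 carry 1
  final carry 1
Sum = 0o1202345; now AND with 0o234572:
  1&0=0, 2&2=2, 0&3=0, 2&4=0, 3&5=1, 4&7=4, 5&2=0

0o200140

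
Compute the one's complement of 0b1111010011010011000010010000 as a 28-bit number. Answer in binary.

Invert each bit: 1111010011010011000010010000 → 0000101100101100111101101111.

0b0000101100101100111101101111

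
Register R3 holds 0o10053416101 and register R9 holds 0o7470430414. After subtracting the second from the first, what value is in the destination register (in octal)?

0o362765465

Subtract column by column in base 8:
  1-4 → 5 (borrow)
  0-1-1 → 6 (borrow)
  1-4-1 → 4 (borrow)
  6-0-1 → 5
  1-3 → 6 (borrow)
  4-4-1 → 7 (borrow)
  3-0-1 → 2
  5-7 → 6 (borrow)
  0-4-1 → 3 (borrow)
  0-7-1 → 0 (borrow)
  1-0-1 → 0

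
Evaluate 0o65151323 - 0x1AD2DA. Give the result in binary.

0b101110011111111111111001

0o65151323 = 0b110101001101001011010011 in binary.
0x1AD2DA = 0b110101101001011011010 in binary.
Subtract column by column in base 2:
  1-0 → 1
  1-1 → 0
  0-0 → 0
  0-1 → 1 (borrow)
  1-1-1 → 1 (borrow)
  0-0-1 → 1 (borrow)
  1-1-1 → 1 (borrow)
  1-1-1 → 1 (borrow)
  0-0-1 → 1 (borrow)
  1-1-1 → 1 (borrow)
  0-0-1 → 1 (borrow)
  0-0-1 → 1 (borrow)
  1-1-1 → 1 (borrow)
  0-0-1 → 1 (borrow)
  1-1-1 → 1 (borrow)
  1-1-1 → 1 (borrow)
  0-0-1 → 1 (borrow)
  0-1-1 → 0 (borrow)
  1-0-1 → 0
  0-1 → 1 (borrow)
  1-1-1 → 1 (borrow)
  0-0-1 → 1 (borrow)
  1-0-1 → 0
  1-0 → 1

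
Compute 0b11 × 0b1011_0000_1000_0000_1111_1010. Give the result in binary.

Multiply each base-2 digit by 3, carrying:
  0×3 = 0 → write 0
  1×3 = 3 → write 1 carry 1
  0×3+1 = 1 → write 1
  1×3 = 3 → write 1 carry 1
  1×3+1 = 4 → write 0 carry 2
  1×3+2 = 5 → write 1 carry 2
  1×3+2 = 5 → write 1 carry 2
  1×3+2 = 5 → write 1 carry 2
  0×3+2 = 2 → write 0 carry 1
  0×3+1 = 1 → write 1
  0×3 = 0 → write 0
  0×3 = 0 → write 0
  0×3 = 0 → write 0
  0×3 = 0 → write 0
  0×3 = 0 → write 0
  1×3 = 3 → write 1 carry 1
  0×3+1 = 1 → write 1
  0×3 = 0 → write 0
  0×3 = 0 → write 0
  0×3 = 0 → write 0
  1×3 = 3 → write 1 carry 1
  1×3+1 = 4 → write 0 carry 2
  0×3+2 = 2 → write 0 carry 1
  1×3+1 = 4 → write 0 carry 2
  remaining carry: 10

0b10000100011000001011101110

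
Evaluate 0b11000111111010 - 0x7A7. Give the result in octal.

0o25123

0b11000111111010 = 0o30772 in octal.
0x7A7 = 0o3647 in octal.
Subtract column by column in base 8:
  2-7 → 3 (borrow)
  7-4-1 → 2
  7-6 → 1
  0-3 → 5 (borrow)
  3-0-1 → 2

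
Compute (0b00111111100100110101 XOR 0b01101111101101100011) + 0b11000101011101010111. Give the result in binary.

0b100010101100110101101

First 0b00111111100100110101 XOR 0b01101111101101100011 = 0b01010000001001010110.
Add column by column in base 2, right to left:
  0+1 = 1
  1+1 = 0 carry 1
  1+1+1 = 1 carry 1
  0+0+1 = 1
  1+1 = 0 carry 1
  0+0+1 = 1
  1+1 = 0 carry 1
  0+0+1 = 1
  0+1 = 1
  1+1 = 0 carry 1
  0+1+1 = 0 carry 1
  0+0+1 = 1
  0+1 = 1
  0+0 = 0
  0+1 = 1
  0+0 = 0
  1+0 = 1
  0+0 = 0
  1+1 = 0 carry 1
  0+1+1 = 0 carry 1
  final carry 1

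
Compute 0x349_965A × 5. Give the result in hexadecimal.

0x106FEFC2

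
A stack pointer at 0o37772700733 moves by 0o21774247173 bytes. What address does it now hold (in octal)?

0o61767150126

Add column by column in base 8, right to left:
  3+3 = 6
  3+7 = 2 carry 1
  7+1+1 = 1 carry 1
  0+7+1 = 0 carry 1
  0+4+1 = 5
  7+2 = 1 carry 1
  2+4+1 = 7
  7+7 = 6 carry 1
  7+7+1 = 7 carry 1
  7+1+1 = 1 carry 1
  3+2+1 = 6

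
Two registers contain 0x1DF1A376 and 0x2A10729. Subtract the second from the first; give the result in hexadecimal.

0x1B509C4D

Subtract column by column in base 16:
  6-9 → D (borrow)
  7-2-1 → 4
  3-7 → C (borrow)
  A-0-1 → 9
  1-1 → 0
  F-A → 5
  D-2 → B
  1-0 → 1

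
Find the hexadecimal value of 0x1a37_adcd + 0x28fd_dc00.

Add column by column in base 16, right to left:
  d+0 = d
  c+0 = c
  d+c = 9 carry 1
  a+d+1 = 8 carry 1
  7+d+1 = 5 carry 1
  3+f+1 = 3 carry 1
  a+8+1 = 3 carry 1
  1+2+1 = 4

0x433589cd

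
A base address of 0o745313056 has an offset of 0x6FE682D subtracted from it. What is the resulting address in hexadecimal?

0x972E01

0o745313056 = 0x795962E in hexadecimal.
Subtract column by column in base 16:
  E-D → 1
  2-2 → 0
  6-8 → E (borrow)
  9-6-1 → 2
  5-E → 7 (borrow)
  9-F-1 → 9 (borrow)
  7-6-1 → 0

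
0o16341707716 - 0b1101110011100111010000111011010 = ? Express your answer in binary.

0b101000100111110110111110100

0o16341707716 = 0b1110011100001111000111111001110 in binary.
Subtract column by column in base 2:
  0-0 → 0
  1-1 → 0
  1-0 → 1
  1-1 → 0
  0-1 → 1 (borrow)
  0-0-1 → 1 (borrow)
  1-1-1 → 1 (borrow)
  1-1-1 → 1 (borrow)
  1-1-1 → 1 (borrow)
  1-0-1 → 0
  1-0 → 1
  1-0 → 1
  0-0 → 0
  0-1 → 1 (borrow)
  0-0-1 → 1 (borrow)
  1-1-1 → 1 (borrow)
  1-1-1 → 1 (borrow)
  1-1-1 → 1 (borrow)
  1-0-1 → 0
  0-0 → 0
  0-1 → 1 (borrow)
  0-1-1 → 0 (borrow)
  0-1-1 → 0 (borrow)
  1-0-1 → 0
  1-0 → 1
  1-1 → 0
  0-1 → 1 (borrow)
  0-1-1 → 0 (borrow)
  1-0-1 → 0
  1-1 → 0
  1-1 → 0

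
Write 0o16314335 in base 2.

Each octal digit is 3 bits: 1=001 6=110 3=011 1=001 4=100 3=011 3=011 5=101.

0b1110011001100011011101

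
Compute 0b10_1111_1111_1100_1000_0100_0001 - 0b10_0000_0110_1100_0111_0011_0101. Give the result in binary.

Subtract column by column in base 2:
  1-1 → 0
  0-0 → 0
  0-1 → 1 (borrow)
  0-0-1 → 1 (borrow)
  0-1-1 → 0 (borrow)
  0-1-1 → 0 (borrow)
  1-0-1 → 0
  0-0 → 0
  0-1 → 1 (borrow)
  0-1-1 → 0 (borrow)
  0-1-1 → 0 (borrow)
  1-0-1 → 0
  0-0 → 0
  0-0 → 0
  1-1 → 0
  1-1 → 0
  1-0 → 1
  1-1 → 0
  1-1 → 0
  1-0 → 1
  1-0 → 1
  1-0 → 1
  1-0 → 1
  1-0 → 1
  0-0 → 0
  1-1 → 0

0b111110010000000100001100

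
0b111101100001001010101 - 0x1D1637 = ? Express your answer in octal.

0o326036

0b111101100001001010101 = 0o7541125 in octal.
0x1D1637 = 0o7213067 in octal.
Subtract column by column in base 8:
  5-7 → 6 (borrow)
  2-6-1 → 3 (borrow)
  1-0-1 → 0
  1-3 → 6 (borrow)
  4-1-1 → 2
  5-2 → 3
  7-7 → 0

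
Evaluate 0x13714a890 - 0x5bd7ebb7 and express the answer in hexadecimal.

0xdb3cbcd9

Subtract column by column in base 16:
  0-7 → 9 (borrow)
  9-b-1 → d (borrow)
  8-b-1 → c (borrow)
  a-e-1 → b (borrow)
  4-7-1 → c (borrow)
  1-d-1 → 3 (borrow)
  7-b-1 → b (borrow)
  3-5-1 → d (borrow)
  1-0-1 → 0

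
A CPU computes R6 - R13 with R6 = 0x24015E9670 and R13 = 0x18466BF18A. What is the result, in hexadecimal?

0xBBAF2A4E6

Subtract column by column in base 16:
  0-A → 6 (borrow)
  7-8-1 → E (borrow)
  6-1-1 → 4
  9-F → A (borrow)
  E-B-1 → 2
  5-6 → F (borrow)
  1-6-1 → A (borrow)
  0-4-1 → B (borrow)
  4-8-1 → B (borrow)
  2-1-1 → 0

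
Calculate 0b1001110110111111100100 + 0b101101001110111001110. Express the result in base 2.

0b1111100000110110110010

Add column by column in base 2, right to left:
  0+0 = 0
  0+1 = 1
  1+1 = 0 carry 1
  0+1+1 = 0 carry 1
  0+0+1 = 1
  1+0 = 1
  1+1 = 0 carry 1
  1+1+1 = 1 carry 1
  1+1+1 = 1 carry 1
  1+0+1 = 0 carry 1
  1+1+1 = 1 carry 1
  1+1+1 = 1 carry 1
  0+1+1 = 0 carry 1
  1+0+1 = 0 carry 1
  1+0+1 = 0 carry 1
  0+1+1 = 0 carry 1
  1+0+1 = 0 carry 1
  1+1+1 = 1 carry 1
  1+1+1 = 1 carry 1
  0+0+1 = 1
  0+1 = 1
  1+0 = 1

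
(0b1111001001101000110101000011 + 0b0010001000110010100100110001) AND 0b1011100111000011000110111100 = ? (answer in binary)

Add column by column in base 2, right to left:
  1+1 = 0 carry 1
  1+0+1 = 0 carry 1
  0+0+1 = 1
  0+0 = 0
  0+1 = 1
  0+1 = 1
  1+0 = 1
  0+0 = 0
  1+1 = 0 carry 1
  0+0+1 = 1
  1+0 = 1
  1+1 = 0 carry 1
  0+0+1 = 1
  0+1 = 1
  0+0 = 0
  1+0 = 1
  0+1 = 1
  1+1 = 0 carry 1
  1+0+1 = 0 carry 1
  0+0+1 = 1
  0+0 = 0
  1+1 = 0 carry 1
  0+0+1 = 1
  0+0 = 0
  1+0 = 1
  1+1 = 0 carry 1
  1+0+1 = 0 carry 1
  1+0+1 = 0 carry 1
  final carry 1
Sum = 0b10001010010011011011001110100; now AND with 0b1011100111000011000110111100:
  10001010010011011011001110100
& 01011100111000011000110111100
= 00001000010000011000000110100

0b1000010000011000000110100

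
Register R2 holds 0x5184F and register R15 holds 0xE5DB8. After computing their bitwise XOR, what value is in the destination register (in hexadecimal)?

XOR each hex digit independently (no carries):
  5^E=B, 1^5=4, 8^D=5, 4^B=F, F^8=7

0xB45F7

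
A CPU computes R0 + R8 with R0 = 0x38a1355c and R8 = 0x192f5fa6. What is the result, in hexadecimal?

0x51d09502

Add column by column in base 16, right to left:
  c+6 = 2 carry 1
  5+a+1 = 0 carry 1
  5+f+1 = 5 carry 1
  3+5+1 = 9
  1+f = 0 carry 1
  a+2+1 = d
  8+9 = 1 carry 1
  3+1+1 = 5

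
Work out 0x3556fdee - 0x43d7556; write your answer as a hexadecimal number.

Subtract column by column in base 16:
  e-6 → 8
  e-5 → 9
  d-5 → 8
  f-7 → 8
  6-d → 9 (borrow)
  5-3-1 → 1
  5-4 → 1
  3-0 → 3

0x31198898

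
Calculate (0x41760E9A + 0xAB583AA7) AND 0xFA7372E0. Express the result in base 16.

0xE8424040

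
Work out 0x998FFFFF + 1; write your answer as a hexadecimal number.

0x99900000

The trailing 5 digits are F (max in base 16), so adding 1 cascades: they roll to 0 and the next digit up increments.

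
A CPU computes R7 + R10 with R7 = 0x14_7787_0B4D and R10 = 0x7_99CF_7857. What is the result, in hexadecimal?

0x1C115683A4

Add column by column in base 16, right to left:
  D+7 = 4 carry 1
  4+5+1 = A
  B+8 = 3 carry 1
  0+7+1 = 8
  7+F = 6 carry 1
  8+C+1 = 5 carry 1
  7+9+1 = 1 carry 1
  7+9+1 = 1 carry 1
  4+7+1 = C
  1+0 = 1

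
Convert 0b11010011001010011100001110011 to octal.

Group the bits in threes: 011 010 011 001 010 011 100 001 110 011 → 3231234163.

0o3231234163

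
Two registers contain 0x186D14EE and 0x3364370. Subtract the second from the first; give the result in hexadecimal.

0x1536D17E

Subtract column by column in base 16:
  E-0 → E
  E-7 → 7
  4-3 → 1
  1-4 → D (borrow)
  D-6-1 → 6
  6-3 → 3
  8-3 → 5
  1-0 → 1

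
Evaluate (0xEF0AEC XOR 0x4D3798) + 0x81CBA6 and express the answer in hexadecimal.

First 0xEF0AEC XOR 0x4D3798 = 0xA23D74.
Add column by column in base 16, right to left:
  4+6 = A
  7+A = 1 carry 1
  D+B+1 = 9 carry 1
  3+C+1 = 0 carry 1
  2+1+1 = 4
  A+8 = 2 carry 1
  final carry 1

0x124091A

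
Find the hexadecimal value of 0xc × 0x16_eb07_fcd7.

0x113045fda14

Multiply each base-16 digit by 12, carrying:
  7×12 = 84 → write 4 carry 5
  d×12+5 = 161 → write 1 carry 10
  c×12+10 = 154 → write a carry 9
  f×12+9 = 189 → write d carry 11
  7×12+11 = 95 → write f carry 5
  0×12+5 = 5 → write 5
  b×12 = 132 → write 4 carry 8
  e×12+8 = 176 → write 0 carry 11
  6×12+11 = 83 → write 3 carry 5
  1×12+5 = 17 → write 1 carry 1
  remaining carry: 1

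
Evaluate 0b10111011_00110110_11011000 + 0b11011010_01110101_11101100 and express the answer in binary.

0b1100101011010110011000100

Add column by column in base 2, right to left:
  0+0 = 0
  0+0 = 0
  0+1 = 1
  1+1 = 0 carry 1
  1+0+1 = 0 carry 1
  0+1+1 = 0 carry 1
  1+1+1 = 1 carry 1
  1+1+1 = 1 carry 1
  0+1+1 = 0 carry 1
  1+0+1 = 0 carry 1
  1+1+1 = 1 carry 1
  0+0+1 = 1
  1+1 = 0 carry 1
  1+1+1 = 1 carry 1
  0+1+1 = 0 carry 1
  0+0+1 = 1
  1+0 = 1
  1+1 = 0 carry 1
  0+0+1 = 1
  1+1 = 0 carry 1
  1+1+1 = 1 carry 1
  1+0+1 = 0 carry 1
  0+1+1 = 0 carry 1
  1+1+1 = 1 carry 1
  final carry 1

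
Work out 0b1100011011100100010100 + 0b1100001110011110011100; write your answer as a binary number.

Add column by column in base 2, right to left:
  0+0 = 0
  0+0 = 0
  1+1 = 0 carry 1
  0+1+1 = 0 carry 1
  1+1+1 = 1 carry 1
  0+0+1 = 1
  0+0 = 0
  0+1 = 1
  1+1 = 0 carry 1
  0+1+1 = 0 carry 1
  0+1+1 = 0 carry 1
  1+0+1 = 0 carry 1
  1+0+1 = 0 carry 1
  1+1+1 = 1 carry 1
  0+1+1 = 0 carry 1
  1+1+1 = 1 carry 1
  1+0+1 = 0 carry 1
  0+0+1 = 1
  0+0 = 0
  0+0 = 0
  1+1 = 0 carry 1
  1+1+1 = 1 carry 1
  final carry 1

0b11000101010000010110000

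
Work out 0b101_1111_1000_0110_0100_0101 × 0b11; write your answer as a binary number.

0b1000111101001001011001111

Multiply each base-2 digit by 3, carrying:
  1×3 = 3 → write 1 carry 1
  0×3+1 = 1 → write 1
  1×3 = 3 → write 1 carry 1
  0×3+1 = 1 → write 1
  0×3 = 0 → write 0
  0×3 = 0 → write 0
  1×3 = 3 → write 1 carry 1
  0×3+1 = 1 → write 1
  0×3 = 0 → write 0
  1×3 = 3 → write 1 carry 1
  1×3+1 = 4 → write 0 carry 2
  0×3+2 = 2 → write 0 carry 1
  0×3+1 = 1 → write 1
  0×3 = 0 → write 0
  0×3 = 0 → write 0
  1×3 = 3 → write 1 carry 1
  1×3+1 = 4 → write 0 carry 2
  1×3+2 = 5 → write 1 carry 2
  1×3+2 = 5 → write 1 carry 2
  1×3+2 = 5 → write 1 carry 2
  1×3+2 = 5 → write 1 carry 2
  0×3+2 = 2 → write 0 carry 1
  1×3+1 = 4 → write 0 carry 2
  remaining carry: 10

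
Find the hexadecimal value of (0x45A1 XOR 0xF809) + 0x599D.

First 0x45A1 XOR 0xF809 = 0xBDA8.
Add column by column in base 16, right to left:
  8+D = 5 carry 1
  A+9+1 = 4 carry 1
  D+9+1 = 7 carry 1
  B+5+1 = 1 carry 1
  final carry 1

0x11745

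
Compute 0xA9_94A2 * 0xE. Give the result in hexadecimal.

0x94620DC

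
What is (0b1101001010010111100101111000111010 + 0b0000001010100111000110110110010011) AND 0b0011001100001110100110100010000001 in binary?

0b1000100001110100100100010000001

Add column by column in base 2, right to left:
  0+1 = 1
  1+1 = 0 carry 1
  0+0+1 = 1
  1+0 = 1
  1+1 = 0 carry 1
  1+0+1 = 0 carry 1
  0+0+1 = 1
  0+1 = 1
  0+1 = 1
  1+0 = 1
  1+1 = 0 carry 1
  1+1+1 = 1 carry 1
  1+0+1 = 0 carry 1
  0+1+1 = 0 carry 1
  1+1+1 = 1 carry 1
  0+0+1 = 1
  0+0 = 0
  1+0 = 1
  1+1 = 0 carry 1
  1+1+1 = 1 carry 1
  1+1+1 = 1 carry 1
  0+0+1 = 1
  1+0 = 1
  0+1 = 1
  0+0 = 0
  1+1 = 0 carry 1
  0+0+1 = 1
  1+1 = 0 carry 1
  0+0+1 = 1
  0+0 = 0
  1+0 = 1
  0+0 = 0
  1+0 = 1
  1+0 = 1
Sum = 0b1101010100111110101100101111001101; now AND with 0b0011001100001110100110100010000001:
  1101010100111110101100101111001101
& 0011001100001110100110100010000001
= 0001000100001110100100100010000001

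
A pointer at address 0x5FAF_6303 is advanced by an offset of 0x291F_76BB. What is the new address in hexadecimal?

Add column by column in base 16, right to left:
  3+B = E
  0+B = B
  3+6 = 9
  6+7 = D
  F+F = E carry 1
  A+1+1 = C
  F+9 = 8 carry 1
  5+2+1 = 8

0x88CED9BE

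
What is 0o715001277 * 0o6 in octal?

Multiply each base-8 digit by 6, carrying:
  7×6 = 42 → write 2 carry 5
  7×6+5 = 47 → write 7 carry 5
  2×6+5 = 17 → write 1 carry 2
  1×6+2 = 8 → write 0 carry 1
  0×6+1 = 1 → write 1
  0×6 = 0 → write 0
  5×6 = 30 → write 6 carry 3
  1×6+3 = 9 → write 1 carry 1
  7×6+1 = 43 → write 3 carry 5
  remaining carry: 5

0o5316010172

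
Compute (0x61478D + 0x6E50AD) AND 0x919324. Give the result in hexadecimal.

Add column by column in base 16, right to left:
  D+D = A carry 1
  8+A+1 = 3 carry 1
  7+0+1 = 8
  4+5 = 9
  1+E = F
  6+6 = C
Sum = 0xCF983A; now AND with 0x919324:
  C&9=8, F&1=1, 9&9=9, 8&3=0, 3&2=2, A&4=0

0x819020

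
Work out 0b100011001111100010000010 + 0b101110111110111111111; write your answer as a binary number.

0b101001000111011010000001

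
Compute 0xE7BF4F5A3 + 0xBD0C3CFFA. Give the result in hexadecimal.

0x1A4CB8C59D

Add column by column in base 16, right to left:
  3+A = D
  A+F = 9 carry 1
  5+F+1 = 5 carry 1
  F+C+1 = C carry 1
  4+3+1 = 8
  F+C = B carry 1
  B+0+1 = C
  7+D = 4 carry 1
  E+B+1 = A carry 1
  final carry 1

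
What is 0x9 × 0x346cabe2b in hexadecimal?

Multiply each base-16 digit by 9, carrying:
  b×9 = 99 → write 3 carry 6
  2×9+6 = 24 → write 8 carry 1
  e×9+1 = 127 → write f carry 7
  b×9+7 = 106 → write a carry 6
  a×9+6 = 96 → write 0 carry 6
  c×9+6 = 114 → write 2 carry 7
  6×9+7 = 61 → write d carry 3
  4×9+3 = 39 → write 7 carry 2
  3×9+2 = 29 → write d carry 1
  remaining carry: 1

0x1d7d20af83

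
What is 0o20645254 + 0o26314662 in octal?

0o47162136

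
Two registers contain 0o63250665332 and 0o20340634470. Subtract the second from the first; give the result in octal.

0o42710030642

Subtract column by column in base 8:
  2-0 → 2
  3-7 → 4 (borrow)
  3-4-1 → 6 (borrow)
  5-4-1 → 0
  6-3 → 3
  6-6 → 0
  0-0 → 0
  5-4 → 1
  2-3 → 7 (borrow)
  3-0-1 → 2
  6-2 → 4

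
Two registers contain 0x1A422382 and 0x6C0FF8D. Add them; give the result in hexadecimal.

Add column by column in base 16, right to left:
  2+D = F
  8+8 = 0 carry 1
  3+F+1 = 3 carry 1
  2+F+1 = 2 carry 1
  2+0+1 = 3
  4+C = 0 carry 1
  A+6+1 = 1 carry 1
  1+0+1 = 2

0x2103230F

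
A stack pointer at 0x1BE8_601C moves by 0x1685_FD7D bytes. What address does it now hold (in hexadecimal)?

Add column by column in base 16, right to left:
  C+D = 9 carry 1
  1+7+1 = 9
  0+D = D
  6+F = 5 carry 1
  8+5+1 = E
  E+8 = 6 carry 1
  B+6+1 = 2 carry 1
  1+1+1 = 3

0x326E5D99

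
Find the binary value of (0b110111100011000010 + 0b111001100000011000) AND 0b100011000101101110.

Add column by column in base 2, right to left:
  0+0 = 0
  1+0 = 1
  0+0 = 0
  0+1 = 1
  0+1 = 1
  0+0 = 0
  1+0 = 1
  1+0 = 1
  0+0 = 0
  0+0 = 0
  0+0 = 0
  1+1 = 0 carry 1
  1+1+1 = 1 carry 1
  1+0+1 = 0 carry 1
  1+0+1 = 0 carry 1
  0+1+1 = 0 carry 1
  1+1+1 = 1 carry 1
  1+1+1 = 1 carry 1
  final carry 1
Sum = 0b1110001000011011010; now AND with 0b100011000101101110:
  1110001000011011010
& 0100011000101101110
= 0100001000001001010

0b100001000001001010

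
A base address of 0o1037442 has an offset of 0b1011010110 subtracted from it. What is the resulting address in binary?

0b1000011110001001100

0o1037442 = 0b1000011111100100010 in binary.
Subtract column by column in base 2:
  0-0 → 0
  1-1 → 0
  0-1 → 1 (borrow)
  0-0-1 → 1 (borrow)
  0-1-1 → 0 (borrow)
  1-0-1 → 0
  0-1 → 1 (borrow)
  0-1-1 → 0 (borrow)
  1-0-1 → 0
  1-1 → 0
  1-0 → 1
  1-0 → 1
  1-0 → 1
  1-0 → 1
  0-0 → 0
  0-0 → 0
  0-0 → 0
  0-0 → 0
  1-0 → 1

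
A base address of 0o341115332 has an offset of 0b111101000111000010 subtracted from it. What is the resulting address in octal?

0o340144430

0b111101000111000010 = 0o750702 in octal.
Subtract column by column in base 8:
  2-2 → 0
  3-0 → 3
  3-7 → 4 (borrow)
  5-0-1 → 4
  1-5 → 4 (borrow)
  1-7-1 → 1 (borrow)
  1-0-1 → 0
  4-0 → 4
  3-0 → 3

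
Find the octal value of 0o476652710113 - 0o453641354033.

0o23011334060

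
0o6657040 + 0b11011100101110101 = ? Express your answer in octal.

0o7213625

0b11011100101110101 = 0o334565 in octal.
Add column by column in base 8, right to left:
  0+5 = 5
  4+6 = 2 carry 1
  0+5+1 = 6
  7+4 = 3 carry 1
  5+3+1 = 1 carry 1
  6+3+1 = 2 carry 1
  6+0+1 = 7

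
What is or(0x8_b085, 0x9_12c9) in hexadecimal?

0x9b2cd

OR each hex digit independently (no carries):
  8|9=9, b|1=b, 0|2=2, 8|c=c, 5|9=d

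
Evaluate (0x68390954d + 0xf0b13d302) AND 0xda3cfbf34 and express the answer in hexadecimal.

0x582842804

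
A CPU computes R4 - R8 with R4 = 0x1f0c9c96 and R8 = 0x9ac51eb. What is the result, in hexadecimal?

0x15604aab

Subtract column by column in base 16:
  6-b → b (borrow)
  9-e-1 → a (borrow)
  c-1-1 → a
  9-5 → 4
  c-c → 0
  0-a → 6 (borrow)
  f-9-1 → 5
  1-0 → 1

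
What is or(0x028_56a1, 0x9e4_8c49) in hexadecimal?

OR each hex digit independently (no carries):
  0|9=9, 2|e=e, 8|4=c, 5|8=d, 6|c=e, a|4=e, 1|9=9

0x9ecdee9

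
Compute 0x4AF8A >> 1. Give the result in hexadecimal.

1 bits is not a whole number of base-16 digits; in binary: 1001010111110001010 >> 1 = 100101011111000101.

0x257C5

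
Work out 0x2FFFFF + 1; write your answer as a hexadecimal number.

0x300000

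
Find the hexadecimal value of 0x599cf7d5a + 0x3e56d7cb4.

0x97f3cfa0e

Add column by column in base 16, right to left:
  a+4 = e
  5+b = 0 carry 1
  d+c+1 = a carry 1
  7+7+1 = f
  f+d = c carry 1
  c+6+1 = 3 carry 1
  9+5+1 = f
  9+e = 7 carry 1
  5+3+1 = 9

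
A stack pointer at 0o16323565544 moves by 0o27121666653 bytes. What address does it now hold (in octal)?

Add column by column in base 8, right to left:
  4+3 = 7
  4+5 = 1 carry 1
  5+6+1 = 4 carry 1
  5+6+1 = 4 carry 1
  6+6+1 = 5 carry 1
  5+6+1 = 4 carry 1
  3+1+1 = 5
  2+2 = 4
  3+1 = 4
  6+7 = 5 carry 1
  1+2+1 = 4

0o45445454417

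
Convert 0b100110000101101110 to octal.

0o460556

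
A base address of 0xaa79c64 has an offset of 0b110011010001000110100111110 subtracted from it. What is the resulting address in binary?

0b100001111110000111100100110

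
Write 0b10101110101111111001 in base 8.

Group the bits in threes: 010 101 110 101 111 111 001 → 2565771.

0o2565771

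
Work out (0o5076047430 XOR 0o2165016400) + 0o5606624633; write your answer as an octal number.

First 0o5076047430 XOR 0o2165016400 = 0o7113051030.
Add column by column in base 8, right to left:
  0+3 = 3
  3+3 = 6
  0+6 = 6
  1+4 = 5
  5+2 = 7
  0+6 = 6
  3+6 = 1 carry 1
  1+0+1 = 2
  1+6 = 7
  7+5 = 4 carry 1
  final carry 1

0o14721675663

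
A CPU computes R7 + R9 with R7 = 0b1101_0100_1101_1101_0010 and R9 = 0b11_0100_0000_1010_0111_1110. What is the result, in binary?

0b10000010101100001010000

Add column by column in base 2, right to left:
  0+0 = 0
  1+1 = 0 carry 1
  0+1+1 = 0 carry 1
  0+1+1 = 0 carry 1
  1+1+1 = 1 carry 1
  0+1+1 = 0 carry 1
  1+1+1 = 1 carry 1
  1+0+1 = 0 carry 1
  1+0+1 = 0 carry 1
  0+1+1 = 0 carry 1
  1+0+1 = 0 carry 1
  1+1+1 = 1 carry 1
  0+0+1 = 1
  0+0 = 0
  1+0 = 1
  0+0 = 0
  1+0 = 1
  0+0 = 0
  1+1 = 0 carry 1
  1+0+1 = 0 carry 1
  0+1+1 = 0 carry 1
  0+1+1 = 0 carry 1
  final carry 1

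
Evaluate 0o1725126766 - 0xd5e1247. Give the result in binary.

0b1111101101001101110101111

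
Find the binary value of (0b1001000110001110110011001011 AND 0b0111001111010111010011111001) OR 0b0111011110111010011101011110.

0b111011110111110011111011111

0b1001000110001110110011001011 AND 0b0111001111010111010011111001 = 0b0001000110000110010011001001.
Then OR with 0b0111011110111010011101011110.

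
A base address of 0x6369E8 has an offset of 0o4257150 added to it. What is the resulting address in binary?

0b11101001100100001010000

0x6369E8 = 0b11000110110100111101000 in binary.
0o4257150 = 0b100010101111001101000 in binary.
Add column by column in base 2, right to left:
  0+0 = 0
  0+0 = 0
  0+0 = 0
  1+1 = 0 carry 1
  0+0+1 = 1
  1+1 = 0 carry 1
  1+1+1 = 1 carry 1
  1+0+1 = 0 carry 1
  1+0+1 = 0 carry 1
  0+1+1 = 0 carry 1
  0+1+1 = 0 carry 1
  1+1+1 = 1 carry 1
  0+1+1 = 0 carry 1
  1+0+1 = 0 carry 1
  1+1+1 = 1 carry 1
  0+0+1 = 1
  1+1 = 0 carry 1
  1+0+1 = 0 carry 1
  0+0+1 = 1
  0+0 = 0
  0+1 = 1
  1+0 = 1
  1+0 = 1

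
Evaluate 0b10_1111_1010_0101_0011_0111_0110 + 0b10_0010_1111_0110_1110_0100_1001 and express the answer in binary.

0b101001010011100000110111111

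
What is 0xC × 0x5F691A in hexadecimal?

0x478ED38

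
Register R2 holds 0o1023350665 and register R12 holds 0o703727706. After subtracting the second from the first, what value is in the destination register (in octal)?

Subtract column by column in base 8:
  5-6 → 7 (borrow)
  6-0-1 → 5
  6-7 → 7 (borrow)
  0-7-1 → 0 (borrow)
  5-2-1 → 2
  3-7 → 4 (borrow)
  3-3-1 → 7 (borrow)
  2-0-1 → 1
  0-7 → 1 (borrow)
  1-0-1 → 0

0o117420757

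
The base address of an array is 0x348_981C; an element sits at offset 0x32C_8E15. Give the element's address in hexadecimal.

Add column by column in base 16, right to left:
  C+5 = 1 carry 1
  1+1+1 = 3
  8+E = 6 carry 1
  9+8+1 = 2 carry 1
  8+C+1 = 5 carry 1
  4+2+1 = 7
  3+3 = 6

0x6752631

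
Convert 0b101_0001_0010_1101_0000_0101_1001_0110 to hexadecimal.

0x512D0596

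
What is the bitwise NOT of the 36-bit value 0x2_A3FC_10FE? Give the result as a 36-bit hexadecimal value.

0xD5C03EF01

Each hex digit d becomes F−d:
  2→D, A→5, 3→C, F→0, C→3, 1→E, 0→F, F→0, E→1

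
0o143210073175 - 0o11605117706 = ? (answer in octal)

Subtract column by column in base 8:
  5-6 → 7 (borrow)
  7-0-1 → 6
  1-7 → 2 (borrow)
  3-7-1 → 3 (borrow)
  7-1-1 → 5
  0-1 → 7 (borrow)
  0-5-1 → 2 (borrow)
  1-0-1 → 0
  2-6 → 4 (borrow)
  3-1-1 → 1
  4-1 → 3
  1-0 → 1

0o131402753267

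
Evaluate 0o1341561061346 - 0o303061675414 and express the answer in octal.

0o1036477163732

Subtract column by column in base 8:
  6-4 → 2
  4-1 → 3
  3-4 → 7 (borrow)
  1-5-1 → 3 (borrow)
  6-7-1 → 6 (borrow)
  0-6-1 → 1 (borrow)
  1-1-1 → 7 (borrow)
  6-6-1 → 7 (borrow)
  5-0-1 → 4
  1-3 → 6 (borrow)
  4-0-1 → 3
  3-3 → 0
  1-0 → 1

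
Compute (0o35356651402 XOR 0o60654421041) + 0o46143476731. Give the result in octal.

0o123645767374

First 0o35356651402 XOR 0o60654421041 = 0o55502270443.
Add column by column in base 8, right to left:
  3+1 = 4
  4+3 = 7
  4+7 = 3 carry 1
  0+6+1 = 7
  7+7 = 6 carry 1
  2+4+1 = 7
  2+3 = 5
  0+4 = 4
  5+1 = 6
  5+6 = 3 carry 1
  5+4+1 = 2 carry 1
  final carry 1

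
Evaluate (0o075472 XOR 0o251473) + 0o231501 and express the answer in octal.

0o455502

First 0o075472 XOR 0o251473 = 0o224001.
Add column by column in base 8, right to left:
  1+1 = 2
  0+0 = 0
  0+5 = 5
  4+1 = 5
  2+3 = 5
  2+2 = 4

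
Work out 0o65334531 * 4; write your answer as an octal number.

0o325562544

Multiply each base-8 digit by 4, carrying:
  1×4 = 4 → write 4
  3×4 = 12 → write 4 carry 1
  5×4+1 = 21 → write 5 carry 2
  4×4+2 = 18 → write 2 carry 2
  3×4+2 = 14 → write 6 carry 1
  3×4+1 = 13 → write 5 carry 1
  5×4+1 = 21 → write 5 carry 2
  6×4+2 = 26 → write 2 carry 3
  remaining carry: 3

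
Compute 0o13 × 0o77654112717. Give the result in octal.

0o1276145467745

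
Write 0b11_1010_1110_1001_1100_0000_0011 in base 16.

Group the bits into nibbles: 0011 1010 1110 1001 1100 0000 0011 → 3AE9C03.

0x3AE9C03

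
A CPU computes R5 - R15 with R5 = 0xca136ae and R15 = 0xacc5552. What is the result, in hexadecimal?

Subtract column by column in base 16:
  e-2 → c
  a-5 → 5
  6-5 → 1
  3-5 → e (borrow)
  1-c-1 → 4 (borrow)
  a-c-1 → d (borrow)
  c-a-1 → 1

0x1d4e15c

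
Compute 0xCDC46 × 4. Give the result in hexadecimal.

0x337118

Multiply each base-16 digit by 4, carrying:
  6×4 = 24 → write 8 carry 1
  4×4+1 = 17 → write 1 carry 1
  C×4+1 = 49 → write 1 carry 3
  D×4+3 = 55 → write 7 carry 3
  C×4+3 = 51 → write 3 carry 3
  remaining carry: 3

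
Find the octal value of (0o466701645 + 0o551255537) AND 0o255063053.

Add column by column in base 8, right to left:
  5+7 = 4 carry 1
  4+3+1 = 0 carry 1
  6+5+1 = 4 carry 1
  1+5+1 = 7
  0+5 = 5
  7+2 = 1 carry 1
  6+1+1 = 0 carry 1
  6+5+1 = 4 carry 1
  4+5+1 = 2 carry 1
  final carry 1
Sum = 0o1240157404; now AND with 0o255063053:
  1&0=0, 2&2=2, 4&5=4, 0&5=0, 1&0=0, 5&6=4, 7&3=3, 4&0=0, 0&5=0, 4&3=0

0o240043000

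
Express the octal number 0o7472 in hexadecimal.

0xF3A

Each octal digit is 3 bits: 7=111 4=100 7=111 2=010.
Group the bits into nibbles: 1111 0011 1010 → F3A.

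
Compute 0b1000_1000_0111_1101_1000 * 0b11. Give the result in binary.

Multiply each base-2 digit by 3, carrying:
  0×3 = 0 → write 0
  0×3 = 0 → write 0
  0×3 = 0 → write 0
  1×3 = 3 → write 1 carry 1
  1×3+1 = 4 → write 0 carry 2
  0×3+2 = 2 → write 0 carry 1
  1×3+1 = 4 → write 0 carry 2
  1×3+2 = 5 → write 1 carry 2
  1×3+2 = 5 → write 1 carry 2
  1×3+2 = 5 → write 1 carry 2
  1×3+2 = 5 → write 1 carry 2
  0×3+2 = 2 → write 0 carry 1
  0×3+1 = 1 → write 1
  0×3 = 0 → write 0
  0×3 = 0 → write 0
  1×3 = 3 → write 1 carry 1
  0×3+1 = 1 → write 1
  0×3 = 0 → write 0
  0×3 = 0 → write 0
  1×3 = 3 → write 1 carry 1
  remaining carry: 1

0b110011001011110001000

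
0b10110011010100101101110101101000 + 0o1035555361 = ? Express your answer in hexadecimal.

0b10110011010100101101110101101000 = 0xB352DD68 in hexadecimal.
0o1035555361 = 0x876DAF1 in hexadecimal.
Add column by column in base 16, right to left:
  8+1 = 9
  6+F = 5 carry 1
  D+A+1 = 8 carry 1
  D+D+1 = B carry 1
  2+6+1 = 9
  5+7 = C
  3+8 = B
  B+0 = B

0xBBC9B859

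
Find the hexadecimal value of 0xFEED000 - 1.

The trailing 3 digits are 0, so subtracting 1 borrows through: they become F and the next digit up decrements.

0xFEECFFF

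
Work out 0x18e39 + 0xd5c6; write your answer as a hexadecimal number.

Add column by column in base 16, right to left:
  9+6 = f
  3+c = f
  e+5 = 3 carry 1
  8+d+1 = 6 carry 1
  1+0+1 = 2

0x263ff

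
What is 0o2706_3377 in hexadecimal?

0x5c66ff

Each octal digit is 3 bits: 2=010 7=111 0=000 6=110 3=011 3=011 7=111 7=111.
Group the bits into nibbles: 0101 1100 0110 0110 1111 1111 → 5c66ff.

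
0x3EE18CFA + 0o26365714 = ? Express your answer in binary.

0x3EE18CFA = 0b111110111000011000110011111010 in binary.
0o26365714 = 0b10110011110101111001100 in binary.
Add column by column in base 2, right to left:
  0+0 = 0
  1+0 = 1
  0+1 = 1
  1+1 = 0 carry 1
  1+0+1 = 0 carry 1
  1+0+1 = 0 carry 1
  1+1+1 = 1 carry 1
  1+1+1 = 1 carry 1
  0+1+1 = 0 carry 1
  0+1+1 = 0 carry 1
  1+0+1 = 0 carry 1
  1+1+1 = 1 carry 1
  0+0+1 = 1
  0+1 = 1
  0+1 = 1
  1+1 = 0 carry 1
  1+1+1 = 1 carry 1
  0+0+1 = 1
  0+0 = 0
  0+1 = 1
  0+1 = 1
  1+0 = 1
  1+1 = 0 carry 1
  1+0+1 = 0 carry 1
  0+0+1 = 1
  1+0 = 1
  1+0 = 1
  1+0 = 1
  1+0 = 1
  1+0 = 1

0b111111001110110111100011000110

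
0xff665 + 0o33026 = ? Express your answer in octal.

0xff665 = 0o3773145 in octal.
Add column by column in base 8, right to left:
  5+6 = 3 carry 1
  4+2+1 = 7
  1+0 = 1
  3+3 = 6
  7+3 = 2 carry 1
  7+0+1 = 0 carry 1
  3+0+1 = 4

0o4026173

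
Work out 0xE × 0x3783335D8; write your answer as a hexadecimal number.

Multiply each base-16 digit by 14, carrying:
  8×14 = 112 → write 0 carry 7
  D×14+7 = 189 → write D carry 11
  5×14+11 = 81 → write 1 carry 5
  3×14+5 = 47 → write F carry 2
  3×14+2 = 44 → write C carry 2
  3×14+2 = 44 → write C carry 2
  8×14+2 = 114 → write 2 carry 7
  7×14+7 = 105 → write 9 carry 6
  3×14+6 = 48 → write 0 carry 3
  remaining carry: 3

0x3092CCF1D0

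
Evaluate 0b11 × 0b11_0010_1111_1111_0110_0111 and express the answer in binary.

Multiply each base-2 digit by 3, carrying:
  1×3 = 3 → write 1 carry 1
  1×3+1 = 4 → write 0 carry 2
  1×3+2 = 5 → write 1 carry 2
  0×3+2 = 2 → write 0 carry 1
  0×3+1 = 1 → write 1
  1×3 = 3 → write 1 carry 1
  1×3+1 = 4 → write 0 carry 2
  0×3+2 = 2 → write 0 carry 1
  1×3+1 = 4 → write 0 carry 2
  1×3+2 = 5 → write 1 carry 2
  1×3+2 = 5 → write 1 carry 2
  1×3+2 = 5 → write 1 carry 2
  1×3+2 = 5 → write 1 carry 2
  1×3+2 = 5 → write 1 carry 2
  1×3+2 = 5 → write 1 carry 2
  1×3+2 = 5 → write 1 carry 2
  0×3+2 = 2 → write 0 carry 1
  1×3+1 = 4 → write 0 carry 2
  0×3+2 = 2 → write 0 carry 1
  0×3+1 = 1 → write 1
  1×3 = 3 → write 1 carry 1
  1×3+1 = 4 → write 0 carry 2
  remaining carry: 10

0b100110001111111000110101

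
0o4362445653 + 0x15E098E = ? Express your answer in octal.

0x15E098E = 0o127404616 in octal.
Add column by column in base 8, right to left:
  3+6 = 1 carry 1
  5+1+1 = 7
  6+6 = 4 carry 1
  5+4+1 = 2 carry 1
  4+0+1 = 5
  4+4 = 0 carry 1
  2+7+1 = 2 carry 1
  6+2+1 = 1 carry 1
  3+1+1 = 5
  4+0 = 4

0o4512052471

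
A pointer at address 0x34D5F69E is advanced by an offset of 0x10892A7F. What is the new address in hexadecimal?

Add column by column in base 16, right to left:
  E+F = D carry 1
  9+7+1 = 1 carry 1
  6+A+1 = 1 carry 1
  F+2+1 = 2 carry 1
  5+9+1 = F
  D+8 = 5 carry 1
  4+0+1 = 5
  3+1 = 4

0x455F211D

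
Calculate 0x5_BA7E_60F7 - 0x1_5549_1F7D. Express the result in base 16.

Subtract column by column in base 16:
  7-D → A (borrow)
  F-7-1 → 7
  0-F → 1 (borrow)
  6-1-1 → 4
  E-9 → 5
  7-4 → 3
  A-5 → 5
  B-5 → 6
  5-1 → 4

0x46535417A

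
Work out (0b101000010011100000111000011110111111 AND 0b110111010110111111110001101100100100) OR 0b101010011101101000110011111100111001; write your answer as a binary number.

0b101000010011100000111000011110111111 AND 0b110111010110111111110001101100100100 = 0b100000010010100000110000001100100100.
Then OR with 0b101010011101101000110011111100111001.

0b101010011111101000110011111100111101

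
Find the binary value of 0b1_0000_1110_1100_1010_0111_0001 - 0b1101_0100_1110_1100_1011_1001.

0b1110011101110110111000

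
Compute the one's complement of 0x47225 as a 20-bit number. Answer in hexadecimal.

Each hex digit d becomes f−d:
  4→b, 7→8, 2→d, 2→d, 5→a

0xb8dda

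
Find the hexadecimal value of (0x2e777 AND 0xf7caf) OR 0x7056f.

0x2e777 AND 0xf7caf = 0x26427.
Then OR with 0x7056f.

0x7656f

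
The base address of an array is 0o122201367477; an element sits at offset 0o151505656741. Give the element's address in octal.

Add column by column in base 8, right to left:
  7+1 = 0 carry 1
  7+4+1 = 4 carry 1
  4+7+1 = 4 carry 1
  7+6+1 = 6 carry 1
  6+5+1 = 4 carry 1
  3+6+1 = 2 carry 1
  1+5+1 = 7
  0+0 = 0
  2+5 = 7
  2+1 = 3
  2+5 = 7
  1+1 = 2

0o273707246440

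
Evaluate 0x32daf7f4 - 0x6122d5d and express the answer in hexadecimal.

0x2cc8ca97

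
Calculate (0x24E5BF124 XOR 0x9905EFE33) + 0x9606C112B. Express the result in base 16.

0x153E712042

First 0x24E5BF124 XOR 0x9905EFE33 = 0xBDE050F17.
Add column by column in base 16, right to left:
  7+B = 2 carry 1
  1+2+1 = 4
  F+1 = 0 carry 1
  0+1+1 = 2
  5+C = 1 carry 1
  0+6+1 = 7
  E+0 = E
  D+6 = 3 carry 1
  B+9+1 = 5 carry 1
  final carry 1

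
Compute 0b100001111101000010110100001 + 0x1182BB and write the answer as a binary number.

0b100010100000000100001011100

0x1182BB = 0b100011000001010111011 in binary.
Add column by column in base 2, right to left:
  1+1 = 0 carry 1
  0+1+1 = 0 carry 1
  0+0+1 = 1
  0+1 = 1
  0+1 = 1
  1+1 = 0 carry 1
  0+0+1 = 1
  1+1 = 0 carry 1
  1+0+1 = 0 carry 1
  0+1+1 = 0 carry 1
  1+0+1 = 0 carry 1
  0+0+1 = 1
  0+0 = 0
  0+0 = 0
  0+0 = 0
  1+1 = 0 carry 1
  0+1+1 = 0 carry 1
  1+0+1 = 0 carry 1
  1+0+1 = 0 carry 1
  1+0+1 = 0 carry 1
  1+1+1 = 1 carry 1
  1+0+1 = 0 carry 1
  0+0+1 = 1
  0+0 = 0
  0+0 = 0
  0+0 = 0
  1+0 = 1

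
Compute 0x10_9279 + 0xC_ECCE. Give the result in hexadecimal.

0x1D7F47

Add column by column in base 16, right to left:
  9+E = 7 carry 1
  7+C+1 = 4 carry 1
  2+C+1 = F
  9+E = 7 carry 1
  0+C+1 = D
  1+0 = 1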